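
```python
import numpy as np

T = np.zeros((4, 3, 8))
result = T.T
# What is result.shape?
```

(8, 3, 4)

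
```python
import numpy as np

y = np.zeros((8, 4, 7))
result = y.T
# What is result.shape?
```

(7, 4, 8)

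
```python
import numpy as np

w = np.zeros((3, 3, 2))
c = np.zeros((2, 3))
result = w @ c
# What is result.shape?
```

(3, 3, 3)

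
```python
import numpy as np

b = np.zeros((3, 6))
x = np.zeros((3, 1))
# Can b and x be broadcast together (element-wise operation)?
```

Yes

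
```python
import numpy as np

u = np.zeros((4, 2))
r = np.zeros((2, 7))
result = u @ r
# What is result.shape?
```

(4, 7)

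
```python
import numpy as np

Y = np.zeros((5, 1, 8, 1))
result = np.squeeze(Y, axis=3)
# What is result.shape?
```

(5, 1, 8)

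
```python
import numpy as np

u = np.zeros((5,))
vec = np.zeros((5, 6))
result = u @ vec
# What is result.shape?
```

(6,)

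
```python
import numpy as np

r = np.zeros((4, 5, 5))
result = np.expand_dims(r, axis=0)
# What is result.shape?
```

(1, 4, 5, 5)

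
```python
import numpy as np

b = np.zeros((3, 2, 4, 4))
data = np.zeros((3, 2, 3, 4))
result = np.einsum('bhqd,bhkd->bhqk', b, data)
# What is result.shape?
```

(3, 2, 4, 3)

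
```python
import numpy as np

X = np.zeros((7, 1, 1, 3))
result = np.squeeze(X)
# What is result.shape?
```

(7, 3)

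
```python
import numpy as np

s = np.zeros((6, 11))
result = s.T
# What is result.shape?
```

(11, 6)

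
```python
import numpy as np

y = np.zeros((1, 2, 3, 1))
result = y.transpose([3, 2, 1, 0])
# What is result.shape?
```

(1, 3, 2, 1)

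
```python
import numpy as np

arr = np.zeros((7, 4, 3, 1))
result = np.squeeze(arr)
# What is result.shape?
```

(7, 4, 3)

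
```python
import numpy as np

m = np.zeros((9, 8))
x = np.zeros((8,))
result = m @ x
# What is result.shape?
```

(9,)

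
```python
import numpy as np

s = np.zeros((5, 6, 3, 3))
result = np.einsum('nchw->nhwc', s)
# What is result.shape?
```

(5, 3, 3, 6)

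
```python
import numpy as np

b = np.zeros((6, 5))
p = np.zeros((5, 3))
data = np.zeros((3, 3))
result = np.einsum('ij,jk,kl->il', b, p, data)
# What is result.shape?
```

(6, 3)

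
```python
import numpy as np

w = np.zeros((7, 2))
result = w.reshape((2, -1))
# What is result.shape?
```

(2, 7)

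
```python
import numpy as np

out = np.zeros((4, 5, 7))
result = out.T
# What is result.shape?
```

(7, 5, 4)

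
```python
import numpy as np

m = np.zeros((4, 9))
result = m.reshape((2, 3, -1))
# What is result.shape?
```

(2, 3, 6)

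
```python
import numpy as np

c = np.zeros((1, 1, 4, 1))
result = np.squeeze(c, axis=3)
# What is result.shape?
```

(1, 1, 4)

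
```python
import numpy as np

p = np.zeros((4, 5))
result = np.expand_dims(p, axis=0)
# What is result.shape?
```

(1, 4, 5)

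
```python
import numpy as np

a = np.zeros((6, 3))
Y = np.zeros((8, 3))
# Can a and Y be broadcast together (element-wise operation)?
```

No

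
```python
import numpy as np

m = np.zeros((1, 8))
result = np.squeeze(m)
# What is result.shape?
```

(8,)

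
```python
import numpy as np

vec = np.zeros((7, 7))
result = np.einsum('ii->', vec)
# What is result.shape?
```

()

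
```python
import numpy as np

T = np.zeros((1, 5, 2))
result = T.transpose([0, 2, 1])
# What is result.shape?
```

(1, 2, 5)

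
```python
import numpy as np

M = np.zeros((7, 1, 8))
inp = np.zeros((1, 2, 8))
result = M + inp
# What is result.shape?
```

(7, 2, 8)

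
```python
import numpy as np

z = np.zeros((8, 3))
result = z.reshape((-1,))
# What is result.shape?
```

(24,)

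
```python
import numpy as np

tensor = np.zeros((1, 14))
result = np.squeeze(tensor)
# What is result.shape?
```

(14,)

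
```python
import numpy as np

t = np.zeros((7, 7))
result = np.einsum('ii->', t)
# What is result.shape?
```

()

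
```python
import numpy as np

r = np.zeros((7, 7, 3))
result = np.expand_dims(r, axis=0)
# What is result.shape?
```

(1, 7, 7, 3)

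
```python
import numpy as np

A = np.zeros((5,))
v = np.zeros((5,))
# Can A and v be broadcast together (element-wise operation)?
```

Yes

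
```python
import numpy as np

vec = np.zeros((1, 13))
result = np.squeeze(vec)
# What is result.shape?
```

(13,)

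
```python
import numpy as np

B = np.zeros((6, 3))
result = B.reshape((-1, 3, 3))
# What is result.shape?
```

(2, 3, 3)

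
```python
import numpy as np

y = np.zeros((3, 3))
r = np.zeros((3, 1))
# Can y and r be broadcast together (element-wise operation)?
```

Yes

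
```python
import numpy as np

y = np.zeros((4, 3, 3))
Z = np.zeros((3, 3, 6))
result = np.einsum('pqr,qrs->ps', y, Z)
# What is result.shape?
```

(4, 6)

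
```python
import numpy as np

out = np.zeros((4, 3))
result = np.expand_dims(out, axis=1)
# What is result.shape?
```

(4, 1, 3)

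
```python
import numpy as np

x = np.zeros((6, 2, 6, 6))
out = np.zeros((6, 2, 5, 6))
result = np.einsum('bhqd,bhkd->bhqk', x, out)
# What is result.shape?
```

(6, 2, 6, 5)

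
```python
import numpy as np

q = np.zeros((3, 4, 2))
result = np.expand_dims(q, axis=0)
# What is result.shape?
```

(1, 3, 4, 2)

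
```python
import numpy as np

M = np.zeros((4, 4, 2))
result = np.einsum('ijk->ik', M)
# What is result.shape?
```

(4, 2)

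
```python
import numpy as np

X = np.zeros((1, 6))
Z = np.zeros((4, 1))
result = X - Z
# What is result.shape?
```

(4, 6)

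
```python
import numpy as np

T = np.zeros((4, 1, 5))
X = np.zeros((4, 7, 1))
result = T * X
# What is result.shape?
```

(4, 7, 5)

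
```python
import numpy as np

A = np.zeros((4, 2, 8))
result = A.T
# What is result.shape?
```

(8, 2, 4)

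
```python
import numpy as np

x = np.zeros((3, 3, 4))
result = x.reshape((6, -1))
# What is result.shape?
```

(6, 6)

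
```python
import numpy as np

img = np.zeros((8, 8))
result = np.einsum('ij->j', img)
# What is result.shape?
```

(8,)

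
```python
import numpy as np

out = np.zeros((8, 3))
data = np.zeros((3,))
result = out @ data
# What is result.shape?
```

(8,)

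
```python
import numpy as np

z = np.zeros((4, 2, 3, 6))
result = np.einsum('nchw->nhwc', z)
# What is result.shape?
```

(4, 3, 6, 2)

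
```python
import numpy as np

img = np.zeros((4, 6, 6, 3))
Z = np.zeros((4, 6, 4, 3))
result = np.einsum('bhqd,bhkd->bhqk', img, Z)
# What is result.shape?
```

(4, 6, 6, 4)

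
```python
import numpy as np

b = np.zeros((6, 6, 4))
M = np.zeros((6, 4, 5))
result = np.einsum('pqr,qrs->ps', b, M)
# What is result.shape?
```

(6, 5)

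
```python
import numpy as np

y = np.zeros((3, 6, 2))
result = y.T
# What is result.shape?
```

(2, 6, 3)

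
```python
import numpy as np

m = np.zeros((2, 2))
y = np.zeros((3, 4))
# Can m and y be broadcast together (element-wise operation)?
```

No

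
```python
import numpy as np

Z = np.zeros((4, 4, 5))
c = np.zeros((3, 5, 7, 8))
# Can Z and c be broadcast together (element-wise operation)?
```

No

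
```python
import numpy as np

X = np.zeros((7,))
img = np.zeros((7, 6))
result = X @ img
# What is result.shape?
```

(6,)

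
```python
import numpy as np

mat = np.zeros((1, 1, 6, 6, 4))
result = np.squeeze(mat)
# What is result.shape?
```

(6, 6, 4)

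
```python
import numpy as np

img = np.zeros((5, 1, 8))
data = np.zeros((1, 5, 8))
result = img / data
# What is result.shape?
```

(5, 5, 8)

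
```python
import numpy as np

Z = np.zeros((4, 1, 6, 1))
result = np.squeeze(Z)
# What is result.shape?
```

(4, 6)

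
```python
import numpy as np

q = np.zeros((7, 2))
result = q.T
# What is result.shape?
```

(2, 7)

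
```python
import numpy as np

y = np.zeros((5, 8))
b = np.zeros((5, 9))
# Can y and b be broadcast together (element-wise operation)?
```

No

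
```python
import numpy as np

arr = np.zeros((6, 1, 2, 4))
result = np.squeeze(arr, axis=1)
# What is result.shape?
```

(6, 2, 4)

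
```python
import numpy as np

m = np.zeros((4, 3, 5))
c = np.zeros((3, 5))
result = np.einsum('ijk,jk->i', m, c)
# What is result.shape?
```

(4,)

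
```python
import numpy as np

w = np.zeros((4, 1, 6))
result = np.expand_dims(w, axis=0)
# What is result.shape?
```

(1, 4, 1, 6)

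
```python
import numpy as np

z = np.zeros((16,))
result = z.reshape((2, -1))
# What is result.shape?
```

(2, 8)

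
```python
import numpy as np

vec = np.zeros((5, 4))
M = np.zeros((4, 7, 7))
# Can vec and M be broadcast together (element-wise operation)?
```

No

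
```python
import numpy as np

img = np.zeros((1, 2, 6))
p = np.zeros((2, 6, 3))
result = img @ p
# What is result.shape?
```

(2, 2, 3)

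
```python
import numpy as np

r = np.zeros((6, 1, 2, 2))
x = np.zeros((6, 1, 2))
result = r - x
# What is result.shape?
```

(6, 6, 2, 2)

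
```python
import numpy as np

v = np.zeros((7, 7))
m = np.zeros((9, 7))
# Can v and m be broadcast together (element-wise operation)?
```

No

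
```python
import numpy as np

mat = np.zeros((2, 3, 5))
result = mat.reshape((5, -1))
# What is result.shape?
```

(5, 6)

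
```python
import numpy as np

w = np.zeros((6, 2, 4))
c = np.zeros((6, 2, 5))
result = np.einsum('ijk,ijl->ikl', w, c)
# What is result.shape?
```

(6, 4, 5)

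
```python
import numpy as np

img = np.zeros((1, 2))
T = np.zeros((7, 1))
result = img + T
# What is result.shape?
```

(7, 2)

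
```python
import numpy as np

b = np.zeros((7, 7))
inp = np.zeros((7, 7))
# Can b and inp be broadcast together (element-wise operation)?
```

Yes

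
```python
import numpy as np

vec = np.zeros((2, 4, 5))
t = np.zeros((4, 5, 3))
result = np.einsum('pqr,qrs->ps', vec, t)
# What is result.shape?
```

(2, 3)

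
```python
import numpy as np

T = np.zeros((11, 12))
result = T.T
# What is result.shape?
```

(12, 11)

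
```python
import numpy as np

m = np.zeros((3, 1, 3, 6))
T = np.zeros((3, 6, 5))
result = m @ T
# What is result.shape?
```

(3, 3, 3, 5)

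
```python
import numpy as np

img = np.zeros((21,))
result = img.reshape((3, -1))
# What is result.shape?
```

(3, 7)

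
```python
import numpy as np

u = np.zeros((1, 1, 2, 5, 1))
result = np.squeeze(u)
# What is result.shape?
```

(2, 5)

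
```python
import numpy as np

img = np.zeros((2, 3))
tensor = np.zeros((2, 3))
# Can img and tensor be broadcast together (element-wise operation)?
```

Yes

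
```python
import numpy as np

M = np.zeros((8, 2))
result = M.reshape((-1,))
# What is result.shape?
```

(16,)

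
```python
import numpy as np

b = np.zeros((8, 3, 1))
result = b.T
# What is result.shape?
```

(1, 3, 8)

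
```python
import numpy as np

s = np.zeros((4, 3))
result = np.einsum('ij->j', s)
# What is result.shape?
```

(3,)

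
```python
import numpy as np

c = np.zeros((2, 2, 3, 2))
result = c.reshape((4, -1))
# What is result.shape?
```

(4, 6)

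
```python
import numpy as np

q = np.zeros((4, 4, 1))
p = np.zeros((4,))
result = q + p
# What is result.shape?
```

(4, 4, 4)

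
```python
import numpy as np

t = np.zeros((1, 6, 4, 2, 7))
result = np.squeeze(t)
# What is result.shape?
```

(6, 4, 2, 7)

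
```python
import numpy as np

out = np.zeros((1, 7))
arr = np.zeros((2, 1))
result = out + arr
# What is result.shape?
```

(2, 7)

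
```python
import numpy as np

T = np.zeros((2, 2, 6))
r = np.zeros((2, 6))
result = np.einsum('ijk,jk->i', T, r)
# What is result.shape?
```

(2,)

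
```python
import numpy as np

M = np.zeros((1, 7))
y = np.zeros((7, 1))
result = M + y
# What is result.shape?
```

(7, 7)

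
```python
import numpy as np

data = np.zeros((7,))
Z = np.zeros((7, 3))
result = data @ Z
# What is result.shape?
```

(3,)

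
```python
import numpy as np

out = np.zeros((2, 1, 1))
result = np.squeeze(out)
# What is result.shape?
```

(2,)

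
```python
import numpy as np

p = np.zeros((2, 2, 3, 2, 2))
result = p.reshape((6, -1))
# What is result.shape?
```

(6, 8)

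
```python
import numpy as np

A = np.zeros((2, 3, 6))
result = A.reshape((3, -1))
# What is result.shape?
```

(3, 12)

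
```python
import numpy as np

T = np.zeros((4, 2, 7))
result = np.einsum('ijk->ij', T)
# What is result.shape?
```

(4, 2)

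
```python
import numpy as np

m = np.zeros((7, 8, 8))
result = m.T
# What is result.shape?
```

(8, 8, 7)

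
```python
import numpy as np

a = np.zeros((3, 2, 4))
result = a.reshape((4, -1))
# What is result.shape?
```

(4, 6)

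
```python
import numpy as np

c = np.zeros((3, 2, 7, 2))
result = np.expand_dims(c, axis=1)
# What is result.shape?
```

(3, 1, 2, 7, 2)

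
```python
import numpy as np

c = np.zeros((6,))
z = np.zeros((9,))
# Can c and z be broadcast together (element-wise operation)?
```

No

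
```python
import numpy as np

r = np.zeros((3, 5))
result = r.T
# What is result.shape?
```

(5, 3)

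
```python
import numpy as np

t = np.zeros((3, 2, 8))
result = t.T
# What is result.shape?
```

(8, 2, 3)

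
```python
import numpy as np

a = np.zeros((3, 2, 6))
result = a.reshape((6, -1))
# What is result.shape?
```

(6, 6)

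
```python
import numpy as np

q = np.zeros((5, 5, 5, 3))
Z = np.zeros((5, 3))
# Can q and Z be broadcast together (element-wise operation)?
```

Yes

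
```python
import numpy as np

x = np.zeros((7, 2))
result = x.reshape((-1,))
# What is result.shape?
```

(14,)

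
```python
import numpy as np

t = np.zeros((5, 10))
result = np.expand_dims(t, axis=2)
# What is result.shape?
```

(5, 10, 1)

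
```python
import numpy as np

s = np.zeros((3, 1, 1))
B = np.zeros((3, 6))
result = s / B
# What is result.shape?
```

(3, 3, 6)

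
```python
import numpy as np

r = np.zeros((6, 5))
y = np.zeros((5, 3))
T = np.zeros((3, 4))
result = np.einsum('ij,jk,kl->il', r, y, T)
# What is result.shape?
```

(6, 4)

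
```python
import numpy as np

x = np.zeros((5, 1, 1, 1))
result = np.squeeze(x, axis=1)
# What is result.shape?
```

(5, 1, 1)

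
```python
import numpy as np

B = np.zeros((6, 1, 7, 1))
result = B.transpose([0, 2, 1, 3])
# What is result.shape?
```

(6, 7, 1, 1)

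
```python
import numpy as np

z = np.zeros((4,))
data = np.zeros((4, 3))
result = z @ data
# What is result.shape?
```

(3,)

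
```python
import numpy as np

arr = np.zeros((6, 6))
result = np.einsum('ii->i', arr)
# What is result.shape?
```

(6,)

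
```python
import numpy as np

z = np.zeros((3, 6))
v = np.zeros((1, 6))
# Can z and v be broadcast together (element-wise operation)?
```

Yes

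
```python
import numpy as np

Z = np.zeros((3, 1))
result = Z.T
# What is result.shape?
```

(1, 3)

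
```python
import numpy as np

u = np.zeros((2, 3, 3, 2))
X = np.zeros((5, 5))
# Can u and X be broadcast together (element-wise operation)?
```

No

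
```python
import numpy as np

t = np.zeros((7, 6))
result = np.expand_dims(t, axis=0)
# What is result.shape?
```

(1, 7, 6)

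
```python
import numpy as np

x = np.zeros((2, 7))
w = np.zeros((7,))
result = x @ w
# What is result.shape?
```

(2,)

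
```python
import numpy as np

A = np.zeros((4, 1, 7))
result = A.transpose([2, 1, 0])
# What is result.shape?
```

(7, 1, 4)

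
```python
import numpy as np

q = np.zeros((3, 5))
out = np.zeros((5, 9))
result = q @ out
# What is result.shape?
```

(3, 9)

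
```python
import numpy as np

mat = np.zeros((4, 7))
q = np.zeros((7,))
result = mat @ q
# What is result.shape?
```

(4,)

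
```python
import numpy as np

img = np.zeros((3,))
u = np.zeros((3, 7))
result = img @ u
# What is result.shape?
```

(7,)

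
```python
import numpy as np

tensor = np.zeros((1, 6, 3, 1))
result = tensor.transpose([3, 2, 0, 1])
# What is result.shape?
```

(1, 3, 1, 6)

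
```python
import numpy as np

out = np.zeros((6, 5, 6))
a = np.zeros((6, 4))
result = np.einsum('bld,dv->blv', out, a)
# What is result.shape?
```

(6, 5, 4)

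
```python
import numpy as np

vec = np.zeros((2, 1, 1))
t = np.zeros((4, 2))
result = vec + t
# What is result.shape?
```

(2, 4, 2)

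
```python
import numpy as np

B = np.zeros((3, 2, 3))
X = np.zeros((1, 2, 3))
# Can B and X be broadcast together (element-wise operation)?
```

Yes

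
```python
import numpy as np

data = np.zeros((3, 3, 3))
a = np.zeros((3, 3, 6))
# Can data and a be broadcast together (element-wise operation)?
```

No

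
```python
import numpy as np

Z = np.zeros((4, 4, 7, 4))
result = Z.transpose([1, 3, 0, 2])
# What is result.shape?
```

(4, 4, 4, 7)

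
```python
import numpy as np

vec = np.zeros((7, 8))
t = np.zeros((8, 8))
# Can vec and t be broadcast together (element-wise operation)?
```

No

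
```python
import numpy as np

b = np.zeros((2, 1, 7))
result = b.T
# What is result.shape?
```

(7, 1, 2)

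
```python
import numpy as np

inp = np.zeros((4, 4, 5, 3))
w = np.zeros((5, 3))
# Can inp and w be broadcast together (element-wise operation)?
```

Yes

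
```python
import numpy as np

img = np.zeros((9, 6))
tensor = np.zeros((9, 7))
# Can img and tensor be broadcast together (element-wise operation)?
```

No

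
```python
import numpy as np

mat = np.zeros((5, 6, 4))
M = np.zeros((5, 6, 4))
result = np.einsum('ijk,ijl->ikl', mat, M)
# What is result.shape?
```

(5, 4, 4)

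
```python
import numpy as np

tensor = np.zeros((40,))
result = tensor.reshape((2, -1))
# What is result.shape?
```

(2, 20)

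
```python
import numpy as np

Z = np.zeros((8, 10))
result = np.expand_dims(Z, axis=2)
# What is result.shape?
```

(8, 10, 1)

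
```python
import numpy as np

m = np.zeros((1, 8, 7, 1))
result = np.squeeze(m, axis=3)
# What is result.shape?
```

(1, 8, 7)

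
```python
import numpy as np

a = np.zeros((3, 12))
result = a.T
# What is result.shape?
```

(12, 3)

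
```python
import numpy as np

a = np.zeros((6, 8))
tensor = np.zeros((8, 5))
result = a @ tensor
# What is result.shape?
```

(6, 5)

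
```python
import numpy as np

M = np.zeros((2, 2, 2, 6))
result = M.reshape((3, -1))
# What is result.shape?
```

(3, 16)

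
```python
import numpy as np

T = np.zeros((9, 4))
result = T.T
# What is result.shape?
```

(4, 9)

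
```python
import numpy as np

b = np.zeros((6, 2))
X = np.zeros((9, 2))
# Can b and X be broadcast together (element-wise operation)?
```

No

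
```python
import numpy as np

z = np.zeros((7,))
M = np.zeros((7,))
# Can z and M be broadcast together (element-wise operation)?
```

Yes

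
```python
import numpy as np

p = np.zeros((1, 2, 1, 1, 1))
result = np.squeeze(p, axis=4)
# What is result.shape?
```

(1, 2, 1, 1)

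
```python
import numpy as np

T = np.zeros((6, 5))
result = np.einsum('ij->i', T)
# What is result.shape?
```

(6,)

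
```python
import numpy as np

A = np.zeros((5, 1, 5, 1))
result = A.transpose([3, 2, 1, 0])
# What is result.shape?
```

(1, 5, 1, 5)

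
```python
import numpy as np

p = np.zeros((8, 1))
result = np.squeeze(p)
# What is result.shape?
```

(8,)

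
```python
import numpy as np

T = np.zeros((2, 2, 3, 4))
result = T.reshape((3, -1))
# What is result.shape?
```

(3, 16)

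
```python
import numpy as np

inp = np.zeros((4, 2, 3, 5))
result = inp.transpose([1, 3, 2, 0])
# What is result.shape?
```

(2, 5, 3, 4)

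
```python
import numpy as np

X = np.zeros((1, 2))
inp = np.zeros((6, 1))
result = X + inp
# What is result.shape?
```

(6, 2)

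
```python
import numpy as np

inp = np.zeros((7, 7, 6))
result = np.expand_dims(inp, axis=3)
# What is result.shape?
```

(7, 7, 6, 1)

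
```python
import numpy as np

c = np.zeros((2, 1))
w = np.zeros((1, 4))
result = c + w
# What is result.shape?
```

(2, 4)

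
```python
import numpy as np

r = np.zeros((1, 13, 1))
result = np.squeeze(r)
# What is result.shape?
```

(13,)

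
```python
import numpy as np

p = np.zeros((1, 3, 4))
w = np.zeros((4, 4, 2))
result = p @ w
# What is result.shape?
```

(4, 3, 2)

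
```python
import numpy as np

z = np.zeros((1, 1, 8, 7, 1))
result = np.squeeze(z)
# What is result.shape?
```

(8, 7)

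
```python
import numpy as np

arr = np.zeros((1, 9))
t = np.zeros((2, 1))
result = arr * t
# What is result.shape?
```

(2, 9)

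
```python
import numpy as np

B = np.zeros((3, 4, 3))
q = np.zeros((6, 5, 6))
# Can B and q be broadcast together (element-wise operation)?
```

No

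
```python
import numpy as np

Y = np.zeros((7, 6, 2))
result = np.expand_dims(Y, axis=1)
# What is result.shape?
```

(7, 1, 6, 2)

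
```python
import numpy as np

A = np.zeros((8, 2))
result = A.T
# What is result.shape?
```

(2, 8)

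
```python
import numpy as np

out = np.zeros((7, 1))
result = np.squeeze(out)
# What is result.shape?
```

(7,)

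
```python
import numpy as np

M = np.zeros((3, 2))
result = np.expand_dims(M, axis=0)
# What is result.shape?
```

(1, 3, 2)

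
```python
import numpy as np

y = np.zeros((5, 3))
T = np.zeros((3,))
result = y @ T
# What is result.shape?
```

(5,)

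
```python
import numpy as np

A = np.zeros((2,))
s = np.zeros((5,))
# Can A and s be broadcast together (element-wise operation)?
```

No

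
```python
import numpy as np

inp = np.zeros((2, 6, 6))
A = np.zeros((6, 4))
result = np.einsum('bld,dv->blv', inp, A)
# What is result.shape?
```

(2, 6, 4)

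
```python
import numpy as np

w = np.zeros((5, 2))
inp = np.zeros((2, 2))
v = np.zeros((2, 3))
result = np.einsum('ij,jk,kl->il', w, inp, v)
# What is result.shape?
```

(5, 3)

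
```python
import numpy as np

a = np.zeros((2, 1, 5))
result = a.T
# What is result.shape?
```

(5, 1, 2)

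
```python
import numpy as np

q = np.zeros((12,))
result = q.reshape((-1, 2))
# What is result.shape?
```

(6, 2)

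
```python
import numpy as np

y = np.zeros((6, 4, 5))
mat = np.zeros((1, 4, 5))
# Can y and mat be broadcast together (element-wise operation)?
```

Yes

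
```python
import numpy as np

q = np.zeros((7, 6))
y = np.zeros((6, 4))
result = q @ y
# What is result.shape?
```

(7, 4)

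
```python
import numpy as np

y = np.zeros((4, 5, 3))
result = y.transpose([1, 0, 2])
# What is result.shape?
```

(5, 4, 3)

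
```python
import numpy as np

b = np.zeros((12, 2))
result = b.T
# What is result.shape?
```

(2, 12)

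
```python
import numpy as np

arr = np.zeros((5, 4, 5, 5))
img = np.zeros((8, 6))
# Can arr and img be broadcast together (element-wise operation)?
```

No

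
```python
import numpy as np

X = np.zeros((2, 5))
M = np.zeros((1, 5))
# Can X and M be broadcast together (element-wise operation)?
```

Yes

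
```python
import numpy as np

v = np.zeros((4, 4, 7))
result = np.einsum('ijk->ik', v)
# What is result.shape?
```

(4, 7)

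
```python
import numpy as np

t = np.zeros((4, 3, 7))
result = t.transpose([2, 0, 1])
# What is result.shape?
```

(7, 4, 3)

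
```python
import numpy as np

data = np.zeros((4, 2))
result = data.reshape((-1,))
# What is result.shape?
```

(8,)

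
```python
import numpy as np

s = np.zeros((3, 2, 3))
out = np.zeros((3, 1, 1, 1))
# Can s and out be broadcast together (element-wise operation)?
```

Yes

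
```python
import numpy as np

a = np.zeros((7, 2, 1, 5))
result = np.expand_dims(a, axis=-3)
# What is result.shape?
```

(7, 2, 1, 1, 5)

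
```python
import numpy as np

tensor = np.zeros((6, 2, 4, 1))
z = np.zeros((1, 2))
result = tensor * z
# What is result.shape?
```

(6, 2, 4, 2)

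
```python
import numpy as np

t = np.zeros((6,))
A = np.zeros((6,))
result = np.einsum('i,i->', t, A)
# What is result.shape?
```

()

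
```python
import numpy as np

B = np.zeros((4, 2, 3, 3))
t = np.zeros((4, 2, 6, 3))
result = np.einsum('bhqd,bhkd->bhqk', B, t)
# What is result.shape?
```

(4, 2, 3, 6)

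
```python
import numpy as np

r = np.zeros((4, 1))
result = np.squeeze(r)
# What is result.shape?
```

(4,)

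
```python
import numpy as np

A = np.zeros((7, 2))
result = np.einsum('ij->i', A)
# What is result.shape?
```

(7,)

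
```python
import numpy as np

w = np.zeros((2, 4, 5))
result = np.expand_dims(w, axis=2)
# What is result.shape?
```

(2, 4, 1, 5)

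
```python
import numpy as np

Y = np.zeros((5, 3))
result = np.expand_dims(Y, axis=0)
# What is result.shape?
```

(1, 5, 3)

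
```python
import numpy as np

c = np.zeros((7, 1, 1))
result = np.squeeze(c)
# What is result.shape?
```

(7,)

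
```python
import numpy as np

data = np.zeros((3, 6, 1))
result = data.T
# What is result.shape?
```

(1, 6, 3)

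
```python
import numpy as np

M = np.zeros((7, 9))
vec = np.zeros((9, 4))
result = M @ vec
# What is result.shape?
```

(7, 4)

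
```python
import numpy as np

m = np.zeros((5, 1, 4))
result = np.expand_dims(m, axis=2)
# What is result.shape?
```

(5, 1, 1, 4)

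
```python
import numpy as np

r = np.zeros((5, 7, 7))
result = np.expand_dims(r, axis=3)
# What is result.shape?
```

(5, 7, 7, 1)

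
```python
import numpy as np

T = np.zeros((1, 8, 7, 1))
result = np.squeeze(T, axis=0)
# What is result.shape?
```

(8, 7, 1)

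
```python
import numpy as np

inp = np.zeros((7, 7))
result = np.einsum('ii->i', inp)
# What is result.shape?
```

(7,)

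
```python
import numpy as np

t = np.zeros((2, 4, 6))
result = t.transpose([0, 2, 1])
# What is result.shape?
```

(2, 6, 4)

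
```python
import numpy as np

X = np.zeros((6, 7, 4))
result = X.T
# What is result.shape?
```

(4, 7, 6)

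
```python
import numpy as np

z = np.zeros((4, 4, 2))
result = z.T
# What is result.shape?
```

(2, 4, 4)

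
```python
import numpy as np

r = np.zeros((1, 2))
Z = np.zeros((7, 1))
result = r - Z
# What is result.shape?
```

(7, 2)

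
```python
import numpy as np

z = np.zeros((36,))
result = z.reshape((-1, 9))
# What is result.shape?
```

(4, 9)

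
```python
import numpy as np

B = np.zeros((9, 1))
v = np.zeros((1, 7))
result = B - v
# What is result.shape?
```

(9, 7)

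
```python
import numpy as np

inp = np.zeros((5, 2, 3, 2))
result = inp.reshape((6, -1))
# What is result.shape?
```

(6, 10)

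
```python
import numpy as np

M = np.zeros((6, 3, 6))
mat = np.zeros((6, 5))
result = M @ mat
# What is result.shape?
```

(6, 3, 5)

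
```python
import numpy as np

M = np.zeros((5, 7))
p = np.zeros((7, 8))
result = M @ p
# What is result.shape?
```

(5, 8)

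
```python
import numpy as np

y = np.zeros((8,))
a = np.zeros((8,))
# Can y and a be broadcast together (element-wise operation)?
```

Yes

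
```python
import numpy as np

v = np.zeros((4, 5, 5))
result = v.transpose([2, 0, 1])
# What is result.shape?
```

(5, 4, 5)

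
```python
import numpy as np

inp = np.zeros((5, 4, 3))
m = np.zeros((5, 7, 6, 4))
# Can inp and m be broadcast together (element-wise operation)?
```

No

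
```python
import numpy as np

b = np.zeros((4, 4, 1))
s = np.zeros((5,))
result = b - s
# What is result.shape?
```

(4, 4, 5)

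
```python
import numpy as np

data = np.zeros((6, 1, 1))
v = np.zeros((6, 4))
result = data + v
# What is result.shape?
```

(6, 6, 4)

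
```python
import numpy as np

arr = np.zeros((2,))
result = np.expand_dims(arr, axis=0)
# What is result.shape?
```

(1, 2)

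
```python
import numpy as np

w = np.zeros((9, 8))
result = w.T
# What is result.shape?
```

(8, 9)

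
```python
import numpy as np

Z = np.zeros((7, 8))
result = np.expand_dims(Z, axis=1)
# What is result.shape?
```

(7, 1, 8)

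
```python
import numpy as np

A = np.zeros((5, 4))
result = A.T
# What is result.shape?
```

(4, 5)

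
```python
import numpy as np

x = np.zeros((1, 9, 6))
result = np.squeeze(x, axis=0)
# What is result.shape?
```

(9, 6)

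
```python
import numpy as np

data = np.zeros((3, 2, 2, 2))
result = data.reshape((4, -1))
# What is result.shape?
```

(4, 6)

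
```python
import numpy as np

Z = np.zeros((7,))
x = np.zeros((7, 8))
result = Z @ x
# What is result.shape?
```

(8,)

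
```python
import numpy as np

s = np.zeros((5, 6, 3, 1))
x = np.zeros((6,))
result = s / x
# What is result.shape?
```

(5, 6, 3, 6)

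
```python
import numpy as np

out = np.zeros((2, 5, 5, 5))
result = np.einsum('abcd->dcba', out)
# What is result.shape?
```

(5, 5, 5, 2)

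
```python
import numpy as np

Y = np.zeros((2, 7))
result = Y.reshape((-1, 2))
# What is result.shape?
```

(7, 2)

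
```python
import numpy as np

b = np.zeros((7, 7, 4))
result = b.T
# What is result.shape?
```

(4, 7, 7)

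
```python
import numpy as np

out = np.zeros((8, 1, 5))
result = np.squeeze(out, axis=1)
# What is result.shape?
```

(8, 5)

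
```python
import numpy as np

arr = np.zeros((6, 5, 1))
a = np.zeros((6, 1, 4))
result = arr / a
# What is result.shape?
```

(6, 5, 4)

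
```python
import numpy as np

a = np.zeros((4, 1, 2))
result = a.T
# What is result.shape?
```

(2, 1, 4)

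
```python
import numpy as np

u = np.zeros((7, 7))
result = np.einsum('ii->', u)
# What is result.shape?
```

()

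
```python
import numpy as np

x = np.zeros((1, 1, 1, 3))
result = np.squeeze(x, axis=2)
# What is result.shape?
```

(1, 1, 3)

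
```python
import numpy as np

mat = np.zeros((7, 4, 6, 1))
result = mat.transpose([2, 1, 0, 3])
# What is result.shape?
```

(6, 4, 7, 1)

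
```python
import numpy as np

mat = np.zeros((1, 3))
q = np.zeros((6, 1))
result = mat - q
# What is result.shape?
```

(6, 3)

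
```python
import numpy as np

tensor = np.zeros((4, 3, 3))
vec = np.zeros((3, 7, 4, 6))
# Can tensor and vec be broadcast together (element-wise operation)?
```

No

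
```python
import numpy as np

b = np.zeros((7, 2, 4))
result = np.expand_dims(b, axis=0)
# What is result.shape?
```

(1, 7, 2, 4)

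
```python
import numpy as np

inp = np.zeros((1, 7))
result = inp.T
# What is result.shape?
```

(7, 1)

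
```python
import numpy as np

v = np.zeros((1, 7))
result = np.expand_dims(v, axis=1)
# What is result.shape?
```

(1, 1, 7)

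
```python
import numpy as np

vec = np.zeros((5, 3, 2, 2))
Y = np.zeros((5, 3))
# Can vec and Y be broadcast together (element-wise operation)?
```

No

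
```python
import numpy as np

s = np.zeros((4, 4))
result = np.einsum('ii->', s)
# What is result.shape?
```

()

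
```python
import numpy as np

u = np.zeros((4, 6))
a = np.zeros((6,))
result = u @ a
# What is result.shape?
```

(4,)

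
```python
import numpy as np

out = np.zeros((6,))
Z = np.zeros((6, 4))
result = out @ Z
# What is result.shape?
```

(4,)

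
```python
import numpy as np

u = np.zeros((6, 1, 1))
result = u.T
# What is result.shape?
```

(1, 1, 6)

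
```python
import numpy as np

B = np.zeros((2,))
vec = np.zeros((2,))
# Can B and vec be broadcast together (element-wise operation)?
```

Yes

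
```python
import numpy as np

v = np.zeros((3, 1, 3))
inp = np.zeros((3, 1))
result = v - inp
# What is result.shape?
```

(3, 3, 3)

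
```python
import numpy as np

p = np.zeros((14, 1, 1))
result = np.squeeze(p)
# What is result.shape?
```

(14,)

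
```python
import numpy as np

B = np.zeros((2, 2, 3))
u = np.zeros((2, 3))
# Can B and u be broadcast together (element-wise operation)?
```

Yes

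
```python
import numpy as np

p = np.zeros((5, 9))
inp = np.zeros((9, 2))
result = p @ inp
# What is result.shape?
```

(5, 2)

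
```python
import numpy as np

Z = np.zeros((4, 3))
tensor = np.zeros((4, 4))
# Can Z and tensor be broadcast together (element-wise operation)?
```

No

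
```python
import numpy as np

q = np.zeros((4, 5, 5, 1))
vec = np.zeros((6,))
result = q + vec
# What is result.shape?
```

(4, 5, 5, 6)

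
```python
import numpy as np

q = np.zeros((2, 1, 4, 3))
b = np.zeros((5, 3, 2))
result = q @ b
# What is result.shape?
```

(2, 5, 4, 2)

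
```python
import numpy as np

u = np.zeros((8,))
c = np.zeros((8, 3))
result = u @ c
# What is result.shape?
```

(3,)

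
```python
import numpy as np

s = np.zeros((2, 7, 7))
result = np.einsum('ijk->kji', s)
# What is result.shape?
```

(7, 7, 2)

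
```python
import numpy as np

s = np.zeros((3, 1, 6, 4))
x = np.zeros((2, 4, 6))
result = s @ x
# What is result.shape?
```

(3, 2, 6, 6)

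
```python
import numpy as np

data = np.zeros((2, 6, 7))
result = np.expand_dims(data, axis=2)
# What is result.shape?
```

(2, 6, 1, 7)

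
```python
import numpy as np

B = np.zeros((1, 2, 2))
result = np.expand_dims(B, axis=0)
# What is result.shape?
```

(1, 1, 2, 2)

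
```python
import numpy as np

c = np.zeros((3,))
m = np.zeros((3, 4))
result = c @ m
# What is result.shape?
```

(4,)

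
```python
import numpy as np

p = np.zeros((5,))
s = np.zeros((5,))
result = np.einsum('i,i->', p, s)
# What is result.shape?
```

()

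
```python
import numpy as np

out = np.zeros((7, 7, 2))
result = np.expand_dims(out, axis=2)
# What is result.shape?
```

(7, 7, 1, 2)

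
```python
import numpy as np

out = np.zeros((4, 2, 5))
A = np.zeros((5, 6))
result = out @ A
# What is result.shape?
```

(4, 2, 6)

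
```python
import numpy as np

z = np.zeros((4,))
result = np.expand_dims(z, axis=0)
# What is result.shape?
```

(1, 4)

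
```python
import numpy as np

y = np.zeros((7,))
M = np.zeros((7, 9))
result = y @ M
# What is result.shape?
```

(9,)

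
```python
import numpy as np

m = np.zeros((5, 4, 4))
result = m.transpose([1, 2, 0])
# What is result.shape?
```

(4, 4, 5)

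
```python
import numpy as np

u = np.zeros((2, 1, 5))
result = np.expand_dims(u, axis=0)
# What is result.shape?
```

(1, 2, 1, 5)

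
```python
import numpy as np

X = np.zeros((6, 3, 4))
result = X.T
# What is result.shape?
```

(4, 3, 6)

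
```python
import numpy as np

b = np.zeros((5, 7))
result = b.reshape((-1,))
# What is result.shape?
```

(35,)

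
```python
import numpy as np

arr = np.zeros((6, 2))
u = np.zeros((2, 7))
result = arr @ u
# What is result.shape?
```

(6, 7)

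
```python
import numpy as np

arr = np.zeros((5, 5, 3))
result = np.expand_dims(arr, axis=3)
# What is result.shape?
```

(5, 5, 3, 1)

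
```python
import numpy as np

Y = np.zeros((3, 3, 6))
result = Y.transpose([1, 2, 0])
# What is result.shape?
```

(3, 6, 3)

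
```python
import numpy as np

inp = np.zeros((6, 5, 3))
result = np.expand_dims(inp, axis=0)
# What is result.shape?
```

(1, 6, 5, 3)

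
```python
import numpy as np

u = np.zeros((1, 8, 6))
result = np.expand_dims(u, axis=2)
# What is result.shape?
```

(1, 8, 1, 6)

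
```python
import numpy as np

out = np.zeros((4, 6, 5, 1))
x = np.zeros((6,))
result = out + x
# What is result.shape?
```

(4, 6, 5, 6)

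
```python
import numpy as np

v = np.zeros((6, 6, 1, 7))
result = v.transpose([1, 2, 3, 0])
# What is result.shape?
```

(6, 1, 7, 6)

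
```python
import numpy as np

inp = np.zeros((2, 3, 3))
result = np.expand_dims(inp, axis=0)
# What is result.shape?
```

(1, 2, 3, 3)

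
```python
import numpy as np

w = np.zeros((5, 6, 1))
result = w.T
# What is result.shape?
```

(1, 6, 5)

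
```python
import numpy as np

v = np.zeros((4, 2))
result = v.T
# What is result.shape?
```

(2, 4)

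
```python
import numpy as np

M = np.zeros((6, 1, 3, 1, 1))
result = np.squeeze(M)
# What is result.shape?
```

(6, 3)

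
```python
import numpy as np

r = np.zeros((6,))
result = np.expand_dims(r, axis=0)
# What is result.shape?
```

(1, 6)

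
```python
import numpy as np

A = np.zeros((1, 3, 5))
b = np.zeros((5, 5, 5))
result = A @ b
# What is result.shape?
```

(5, 3, 5)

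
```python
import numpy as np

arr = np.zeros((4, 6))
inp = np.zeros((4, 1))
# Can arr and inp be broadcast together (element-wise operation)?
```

Yes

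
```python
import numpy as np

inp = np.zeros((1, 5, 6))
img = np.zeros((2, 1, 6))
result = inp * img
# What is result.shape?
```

(2, 5, 6)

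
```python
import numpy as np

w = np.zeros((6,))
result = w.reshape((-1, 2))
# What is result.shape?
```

(3, 2)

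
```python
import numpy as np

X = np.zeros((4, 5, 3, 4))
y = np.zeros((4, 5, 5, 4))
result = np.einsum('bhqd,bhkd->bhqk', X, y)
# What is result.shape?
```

(4, 5, 3, 5)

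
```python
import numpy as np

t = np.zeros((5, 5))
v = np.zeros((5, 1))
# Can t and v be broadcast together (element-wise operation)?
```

Yes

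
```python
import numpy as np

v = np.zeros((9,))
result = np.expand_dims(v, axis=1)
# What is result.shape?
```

(9, 1)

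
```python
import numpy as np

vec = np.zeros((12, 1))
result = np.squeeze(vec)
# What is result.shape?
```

(12,)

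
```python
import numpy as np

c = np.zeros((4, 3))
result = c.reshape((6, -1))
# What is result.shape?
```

(6, 2)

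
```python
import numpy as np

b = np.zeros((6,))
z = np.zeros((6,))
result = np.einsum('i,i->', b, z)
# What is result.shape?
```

()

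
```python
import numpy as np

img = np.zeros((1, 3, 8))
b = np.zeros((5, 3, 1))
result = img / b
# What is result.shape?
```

(5, 3, 8)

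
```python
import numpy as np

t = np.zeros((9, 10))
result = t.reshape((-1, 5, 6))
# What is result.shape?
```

(3, 5, 6)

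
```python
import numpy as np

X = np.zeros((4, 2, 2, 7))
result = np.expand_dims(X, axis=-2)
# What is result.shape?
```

(4, 2, 2, 1, 7)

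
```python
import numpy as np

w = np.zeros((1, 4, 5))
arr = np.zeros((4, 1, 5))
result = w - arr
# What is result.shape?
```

(4, 4, 5)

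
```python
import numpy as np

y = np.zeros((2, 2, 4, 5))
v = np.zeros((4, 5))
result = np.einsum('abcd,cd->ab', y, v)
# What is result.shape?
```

(2, 2)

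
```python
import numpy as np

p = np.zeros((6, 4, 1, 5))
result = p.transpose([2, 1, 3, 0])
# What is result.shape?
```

(1, 4, 5, 6)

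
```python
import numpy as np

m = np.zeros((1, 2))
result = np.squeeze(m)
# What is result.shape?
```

(2,)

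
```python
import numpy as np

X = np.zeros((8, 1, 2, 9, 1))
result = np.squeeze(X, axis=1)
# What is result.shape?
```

(8, 2, 9, 1)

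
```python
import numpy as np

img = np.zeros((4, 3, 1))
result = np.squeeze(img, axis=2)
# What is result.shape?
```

(4, 3)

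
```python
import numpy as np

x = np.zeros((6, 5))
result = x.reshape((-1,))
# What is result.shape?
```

(30,)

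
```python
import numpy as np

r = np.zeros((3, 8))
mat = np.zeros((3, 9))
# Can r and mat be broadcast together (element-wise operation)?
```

No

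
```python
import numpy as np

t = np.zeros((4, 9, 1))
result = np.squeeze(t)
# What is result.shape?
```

(4, 9)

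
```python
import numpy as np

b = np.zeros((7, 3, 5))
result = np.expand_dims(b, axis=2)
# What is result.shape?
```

(7, 3, 1, 5)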